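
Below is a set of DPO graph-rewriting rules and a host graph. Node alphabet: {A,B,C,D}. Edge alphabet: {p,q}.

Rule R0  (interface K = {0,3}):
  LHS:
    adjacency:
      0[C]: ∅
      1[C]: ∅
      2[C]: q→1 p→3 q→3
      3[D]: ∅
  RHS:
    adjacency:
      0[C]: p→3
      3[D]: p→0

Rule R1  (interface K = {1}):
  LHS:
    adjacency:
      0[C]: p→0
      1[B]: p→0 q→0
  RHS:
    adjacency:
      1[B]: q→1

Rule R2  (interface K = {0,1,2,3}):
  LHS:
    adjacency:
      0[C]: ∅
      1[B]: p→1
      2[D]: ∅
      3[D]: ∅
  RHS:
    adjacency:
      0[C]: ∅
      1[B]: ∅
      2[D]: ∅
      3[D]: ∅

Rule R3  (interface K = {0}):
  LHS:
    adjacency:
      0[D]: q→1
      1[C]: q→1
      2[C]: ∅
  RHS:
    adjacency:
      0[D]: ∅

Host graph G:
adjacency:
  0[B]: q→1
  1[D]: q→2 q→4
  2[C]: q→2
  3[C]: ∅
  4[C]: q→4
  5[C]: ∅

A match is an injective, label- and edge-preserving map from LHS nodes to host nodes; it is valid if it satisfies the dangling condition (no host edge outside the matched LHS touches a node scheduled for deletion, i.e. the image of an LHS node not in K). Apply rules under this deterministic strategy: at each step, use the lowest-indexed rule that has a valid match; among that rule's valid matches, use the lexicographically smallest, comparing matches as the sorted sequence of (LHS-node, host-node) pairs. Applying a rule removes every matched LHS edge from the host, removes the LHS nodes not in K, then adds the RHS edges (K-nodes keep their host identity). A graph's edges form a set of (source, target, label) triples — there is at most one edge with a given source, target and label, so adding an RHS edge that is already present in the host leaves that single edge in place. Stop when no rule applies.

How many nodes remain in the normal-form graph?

Answer: 2

Rewrite trace:
[0] host  ⇒  6 nodes, 5 edges  {0-q->1 1-q->2 1-q->4 2-q->2 4-q->4}
[1] R3 @ {0↦1, 1↦2, 2↦3}  ⇒  4 nodes, 3 edges  {0-q->1 1-q->4 4-q->4}
[2] R3 @ {0↦1, 1↦4, 2↦5}  ⇒  2 nodes, 1 edges  {0-q->1}
final graph: no rule applies after step 2
NF nodes: {0:B, 1:D}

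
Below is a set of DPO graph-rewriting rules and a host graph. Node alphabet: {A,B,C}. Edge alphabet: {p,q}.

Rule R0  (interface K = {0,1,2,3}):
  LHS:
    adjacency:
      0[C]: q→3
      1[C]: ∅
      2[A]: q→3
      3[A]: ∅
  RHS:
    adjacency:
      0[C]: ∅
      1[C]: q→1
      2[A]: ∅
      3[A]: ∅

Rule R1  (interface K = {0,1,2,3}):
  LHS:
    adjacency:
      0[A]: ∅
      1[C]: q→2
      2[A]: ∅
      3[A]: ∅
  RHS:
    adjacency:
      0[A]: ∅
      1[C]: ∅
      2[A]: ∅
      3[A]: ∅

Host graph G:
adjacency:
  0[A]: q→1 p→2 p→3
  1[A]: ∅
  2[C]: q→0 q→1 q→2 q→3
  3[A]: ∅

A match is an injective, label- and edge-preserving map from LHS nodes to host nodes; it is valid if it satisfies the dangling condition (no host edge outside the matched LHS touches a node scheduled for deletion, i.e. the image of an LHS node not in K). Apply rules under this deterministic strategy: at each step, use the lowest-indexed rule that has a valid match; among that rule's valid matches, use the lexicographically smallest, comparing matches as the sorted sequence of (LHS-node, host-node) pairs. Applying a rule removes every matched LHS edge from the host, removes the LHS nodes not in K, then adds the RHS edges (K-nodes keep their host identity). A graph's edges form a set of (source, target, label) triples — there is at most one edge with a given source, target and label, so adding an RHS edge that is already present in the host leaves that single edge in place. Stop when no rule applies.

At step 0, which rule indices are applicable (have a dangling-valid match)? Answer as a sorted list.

R0: no valid match — LHS pattern not found
R1: 6 valid matches — {0↦0, 1↦2, 2↦1, 3↦3}, {0↦0, 1↦2, 2↦3, 3↦1}, {0↦1, 1↦2, 2↦0, 3↦3} (+3 more)

Answer: [R1]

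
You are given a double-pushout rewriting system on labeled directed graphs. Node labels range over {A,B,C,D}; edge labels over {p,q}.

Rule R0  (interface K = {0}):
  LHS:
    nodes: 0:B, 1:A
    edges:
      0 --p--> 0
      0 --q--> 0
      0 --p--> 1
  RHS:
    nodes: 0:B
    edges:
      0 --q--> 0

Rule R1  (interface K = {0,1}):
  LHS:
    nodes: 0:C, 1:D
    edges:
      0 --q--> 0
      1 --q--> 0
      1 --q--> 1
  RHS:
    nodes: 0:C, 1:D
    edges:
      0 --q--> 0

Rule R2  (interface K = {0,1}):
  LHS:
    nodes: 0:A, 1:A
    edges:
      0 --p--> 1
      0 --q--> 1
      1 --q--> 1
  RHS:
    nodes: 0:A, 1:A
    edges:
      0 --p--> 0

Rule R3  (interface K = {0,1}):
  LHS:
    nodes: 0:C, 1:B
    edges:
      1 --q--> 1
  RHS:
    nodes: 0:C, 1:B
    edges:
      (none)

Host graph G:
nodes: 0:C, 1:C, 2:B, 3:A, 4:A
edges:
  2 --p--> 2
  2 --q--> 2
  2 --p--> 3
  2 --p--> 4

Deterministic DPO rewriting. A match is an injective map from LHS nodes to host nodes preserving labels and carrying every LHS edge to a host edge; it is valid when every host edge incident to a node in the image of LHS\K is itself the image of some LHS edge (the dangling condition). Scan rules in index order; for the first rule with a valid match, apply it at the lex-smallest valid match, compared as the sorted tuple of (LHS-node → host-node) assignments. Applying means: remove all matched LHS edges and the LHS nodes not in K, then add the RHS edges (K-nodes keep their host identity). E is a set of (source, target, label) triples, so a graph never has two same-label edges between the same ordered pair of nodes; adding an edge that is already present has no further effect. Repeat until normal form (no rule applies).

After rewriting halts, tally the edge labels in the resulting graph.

Answer: p:1

Rewrite trace:
initial: |V|=5 |E|=4  E = 2-p->2 2-q->2 2-p->3 2-p->4
step 1: apply R0 at {0↦2, 1↦3}  → |V|=4 |E|=2  E = 2-q->2 2-p->4
step 2: apply R3 at {0↦0, 1↦2}  → |V|=4 |E|=1  E = 2-p->4
halt: no rule applies after step 2
NF edges: [(2, 4, 'p')]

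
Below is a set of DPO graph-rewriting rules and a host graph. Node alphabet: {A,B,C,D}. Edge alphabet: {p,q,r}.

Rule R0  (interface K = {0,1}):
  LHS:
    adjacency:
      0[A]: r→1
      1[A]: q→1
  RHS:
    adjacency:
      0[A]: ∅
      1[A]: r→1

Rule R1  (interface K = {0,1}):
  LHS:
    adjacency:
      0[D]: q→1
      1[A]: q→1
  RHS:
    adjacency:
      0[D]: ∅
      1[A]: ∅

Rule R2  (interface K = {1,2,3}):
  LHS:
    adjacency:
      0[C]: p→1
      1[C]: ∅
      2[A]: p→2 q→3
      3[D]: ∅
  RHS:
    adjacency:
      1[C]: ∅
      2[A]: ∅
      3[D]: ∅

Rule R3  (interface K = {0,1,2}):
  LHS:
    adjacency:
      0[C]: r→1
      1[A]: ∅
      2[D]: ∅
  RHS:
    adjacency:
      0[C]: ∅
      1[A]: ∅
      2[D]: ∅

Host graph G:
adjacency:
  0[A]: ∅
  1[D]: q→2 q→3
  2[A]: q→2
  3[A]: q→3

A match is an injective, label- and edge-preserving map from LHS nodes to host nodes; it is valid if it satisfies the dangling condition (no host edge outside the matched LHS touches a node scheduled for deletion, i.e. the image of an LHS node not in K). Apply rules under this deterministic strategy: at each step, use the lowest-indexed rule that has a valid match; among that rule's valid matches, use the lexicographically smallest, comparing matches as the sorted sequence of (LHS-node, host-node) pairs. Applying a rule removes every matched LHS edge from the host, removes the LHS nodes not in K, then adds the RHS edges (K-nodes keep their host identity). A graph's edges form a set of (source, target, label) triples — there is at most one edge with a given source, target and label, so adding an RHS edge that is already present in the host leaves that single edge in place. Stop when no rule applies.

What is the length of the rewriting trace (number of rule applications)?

[0] host  ⇒  4 nodes, 4 edges  {1-q->2 1-q->3 2-q->2 3-q->3}
[1] R1 @ {0↦1, 1↦2}  ⇒  4 nodes, 2 edges  {1-q->3 3-q->3}
[2] R1 @ {0↦1, 1↦3}  ⇒  4 nodes, 0 edges  {∅}
halt: no rule applies after step 2

Answer: 2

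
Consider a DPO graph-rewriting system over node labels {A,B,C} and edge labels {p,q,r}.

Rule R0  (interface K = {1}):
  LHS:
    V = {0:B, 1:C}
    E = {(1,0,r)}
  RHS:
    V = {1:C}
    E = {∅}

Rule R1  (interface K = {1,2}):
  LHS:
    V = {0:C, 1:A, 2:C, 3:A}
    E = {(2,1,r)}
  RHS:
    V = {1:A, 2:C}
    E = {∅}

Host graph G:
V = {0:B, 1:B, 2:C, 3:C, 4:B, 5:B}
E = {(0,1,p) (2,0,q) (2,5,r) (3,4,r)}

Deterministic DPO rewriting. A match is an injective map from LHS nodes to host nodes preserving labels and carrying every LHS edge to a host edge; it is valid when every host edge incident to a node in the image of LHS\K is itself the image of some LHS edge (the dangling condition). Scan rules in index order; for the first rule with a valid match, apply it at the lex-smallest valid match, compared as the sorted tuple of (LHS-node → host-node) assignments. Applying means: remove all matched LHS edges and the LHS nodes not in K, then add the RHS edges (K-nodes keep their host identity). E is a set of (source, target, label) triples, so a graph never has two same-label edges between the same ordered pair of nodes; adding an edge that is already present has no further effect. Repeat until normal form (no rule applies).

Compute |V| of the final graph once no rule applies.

[0] host  ⇒  6 nodes, 4 edges  {0-p->1 2-q->0 2-r->5 3-r->4}
[1] R0 @ {0↦4, 1↦3}  ⇒  5 nodes, 3 edges  {0-p->1 2-q->0 2-r->5}
[2] R0 @ {0↦5, 1↦2}  ⇒  4 nodes, 2 edges  {0-p->1 2-q->0}
normal form: no rule applies after step 2
NF nodes: {0:B, 1:B, 2:C, 3:C}

Answer: 4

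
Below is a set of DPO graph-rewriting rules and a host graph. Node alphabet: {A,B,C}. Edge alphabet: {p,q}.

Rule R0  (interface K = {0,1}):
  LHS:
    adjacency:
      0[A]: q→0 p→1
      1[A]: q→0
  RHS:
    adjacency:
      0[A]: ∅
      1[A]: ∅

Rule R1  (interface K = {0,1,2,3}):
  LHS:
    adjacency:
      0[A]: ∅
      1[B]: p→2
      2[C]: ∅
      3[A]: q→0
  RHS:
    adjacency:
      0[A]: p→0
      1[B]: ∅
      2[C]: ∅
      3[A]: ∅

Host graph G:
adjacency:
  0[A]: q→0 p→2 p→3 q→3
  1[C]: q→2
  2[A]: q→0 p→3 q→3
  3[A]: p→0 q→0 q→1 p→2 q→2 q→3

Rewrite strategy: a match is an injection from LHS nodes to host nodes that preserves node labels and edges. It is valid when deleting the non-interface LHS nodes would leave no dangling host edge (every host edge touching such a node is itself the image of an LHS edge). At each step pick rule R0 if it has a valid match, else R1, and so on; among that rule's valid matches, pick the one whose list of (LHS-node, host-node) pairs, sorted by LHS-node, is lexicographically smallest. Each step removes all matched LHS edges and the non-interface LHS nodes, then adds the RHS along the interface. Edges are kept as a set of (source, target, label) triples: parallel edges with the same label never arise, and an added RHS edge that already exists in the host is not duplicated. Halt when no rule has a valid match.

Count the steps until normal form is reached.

Answer: 2

Derivation:
initial: |V|=4 |E|=14  E = 0-q->0 0-p->2 0-p->3 0-q->3 1-q->2 2-q->0 2-p->3 2-q->3 3-p->0 3-q->0 3-q->1 3-p->2 3-q->2 3-q->3
step 1: apply R0 at {0↦0, 1↦2}  → |V|=4 |E|=11  E = 0-p->3 0-q->3 1-q->2 2-p->3 2-q->3 3-p->0 3-q->0 3-q->1 3-p->2 3-q->2 3-q->3
step 2: apply R0 at {0↦3, 1↦0}  → |V|=4 |E|=8  E = 0-p->3 1-q->2 2-p->3 2-q->3 3-q->0 3-q->1 3-p->2 3-q->2
normal form: no rule applies after step 2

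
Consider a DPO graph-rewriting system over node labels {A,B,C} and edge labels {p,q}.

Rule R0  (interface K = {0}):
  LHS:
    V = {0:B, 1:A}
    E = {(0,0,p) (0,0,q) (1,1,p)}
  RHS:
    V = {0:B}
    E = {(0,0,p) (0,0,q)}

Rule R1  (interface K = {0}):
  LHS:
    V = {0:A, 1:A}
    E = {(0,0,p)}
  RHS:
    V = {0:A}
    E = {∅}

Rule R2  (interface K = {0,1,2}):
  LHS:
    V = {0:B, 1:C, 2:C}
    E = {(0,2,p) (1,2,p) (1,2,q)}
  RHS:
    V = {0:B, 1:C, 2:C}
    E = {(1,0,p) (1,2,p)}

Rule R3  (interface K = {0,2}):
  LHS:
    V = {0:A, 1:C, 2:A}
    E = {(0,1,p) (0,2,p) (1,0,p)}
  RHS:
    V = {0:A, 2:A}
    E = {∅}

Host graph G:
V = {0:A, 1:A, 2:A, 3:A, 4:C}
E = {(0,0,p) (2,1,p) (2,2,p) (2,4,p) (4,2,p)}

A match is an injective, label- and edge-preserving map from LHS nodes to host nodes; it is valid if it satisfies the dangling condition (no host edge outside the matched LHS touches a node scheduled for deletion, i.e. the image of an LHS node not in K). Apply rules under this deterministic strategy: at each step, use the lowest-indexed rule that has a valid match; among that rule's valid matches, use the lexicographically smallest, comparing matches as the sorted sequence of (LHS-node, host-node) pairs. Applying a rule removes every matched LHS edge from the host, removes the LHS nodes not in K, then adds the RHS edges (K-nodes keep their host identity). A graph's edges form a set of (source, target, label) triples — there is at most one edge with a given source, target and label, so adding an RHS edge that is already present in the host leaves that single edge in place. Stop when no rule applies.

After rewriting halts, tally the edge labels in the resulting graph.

Answer: (no edges)

Steps:
start.  V:5 E:5  edges: 0-p->0 2-p->1 2-p->2 2-p->4 4-p->2
1. fire R1 via {0↦0, 1↦3}  →  V:4 E:4  edges: 2-p->1 2-p->2 2-p->4 4-p->2
2. fire R1 via {0↦2, 1↦0}  →  V:3 E:3  edges: 2-p->1 2-p->4 4-p->2
3. fire R3 via {0↦2, 1↦4, 2↦1}  →  V:2 E:0  edges: ∅
halt: no rule applies after step 3
NF edges: []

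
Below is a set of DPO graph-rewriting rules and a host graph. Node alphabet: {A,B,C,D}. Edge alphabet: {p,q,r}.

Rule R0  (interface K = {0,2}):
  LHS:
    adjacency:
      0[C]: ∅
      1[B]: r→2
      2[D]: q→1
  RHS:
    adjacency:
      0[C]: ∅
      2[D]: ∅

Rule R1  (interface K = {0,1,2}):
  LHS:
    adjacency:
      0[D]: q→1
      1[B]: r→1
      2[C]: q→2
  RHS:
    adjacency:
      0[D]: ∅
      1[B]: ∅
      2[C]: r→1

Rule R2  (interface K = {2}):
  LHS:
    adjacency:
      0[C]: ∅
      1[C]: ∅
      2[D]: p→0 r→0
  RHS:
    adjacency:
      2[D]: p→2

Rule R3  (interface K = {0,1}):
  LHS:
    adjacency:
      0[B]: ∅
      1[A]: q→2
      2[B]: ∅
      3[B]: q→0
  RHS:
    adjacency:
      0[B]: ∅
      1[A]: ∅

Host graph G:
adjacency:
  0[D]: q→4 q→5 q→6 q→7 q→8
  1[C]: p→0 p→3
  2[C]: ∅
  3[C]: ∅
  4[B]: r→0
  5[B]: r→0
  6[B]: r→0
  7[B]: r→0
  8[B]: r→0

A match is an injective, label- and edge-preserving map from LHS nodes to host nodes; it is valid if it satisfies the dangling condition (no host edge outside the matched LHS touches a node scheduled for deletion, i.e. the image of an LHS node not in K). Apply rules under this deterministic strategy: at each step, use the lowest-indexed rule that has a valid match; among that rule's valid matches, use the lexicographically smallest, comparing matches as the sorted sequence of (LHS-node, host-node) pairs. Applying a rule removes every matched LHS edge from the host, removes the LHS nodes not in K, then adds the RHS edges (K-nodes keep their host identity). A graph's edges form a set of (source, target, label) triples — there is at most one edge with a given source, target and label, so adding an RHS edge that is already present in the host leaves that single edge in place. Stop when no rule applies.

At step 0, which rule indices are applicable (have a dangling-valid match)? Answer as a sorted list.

R0: 15 valid matches — {0↦1, 1↦4, 2↦0}, {0↦1, 1↦5, 2↦0}, {0↦1, 1↦6, 2↦0} (+12 more)
R1: no valid match — LHS pattern not found
R2: no valid match — LHS pattern not found
R3: no valid match — LHS pattern not found

Answer: [R0]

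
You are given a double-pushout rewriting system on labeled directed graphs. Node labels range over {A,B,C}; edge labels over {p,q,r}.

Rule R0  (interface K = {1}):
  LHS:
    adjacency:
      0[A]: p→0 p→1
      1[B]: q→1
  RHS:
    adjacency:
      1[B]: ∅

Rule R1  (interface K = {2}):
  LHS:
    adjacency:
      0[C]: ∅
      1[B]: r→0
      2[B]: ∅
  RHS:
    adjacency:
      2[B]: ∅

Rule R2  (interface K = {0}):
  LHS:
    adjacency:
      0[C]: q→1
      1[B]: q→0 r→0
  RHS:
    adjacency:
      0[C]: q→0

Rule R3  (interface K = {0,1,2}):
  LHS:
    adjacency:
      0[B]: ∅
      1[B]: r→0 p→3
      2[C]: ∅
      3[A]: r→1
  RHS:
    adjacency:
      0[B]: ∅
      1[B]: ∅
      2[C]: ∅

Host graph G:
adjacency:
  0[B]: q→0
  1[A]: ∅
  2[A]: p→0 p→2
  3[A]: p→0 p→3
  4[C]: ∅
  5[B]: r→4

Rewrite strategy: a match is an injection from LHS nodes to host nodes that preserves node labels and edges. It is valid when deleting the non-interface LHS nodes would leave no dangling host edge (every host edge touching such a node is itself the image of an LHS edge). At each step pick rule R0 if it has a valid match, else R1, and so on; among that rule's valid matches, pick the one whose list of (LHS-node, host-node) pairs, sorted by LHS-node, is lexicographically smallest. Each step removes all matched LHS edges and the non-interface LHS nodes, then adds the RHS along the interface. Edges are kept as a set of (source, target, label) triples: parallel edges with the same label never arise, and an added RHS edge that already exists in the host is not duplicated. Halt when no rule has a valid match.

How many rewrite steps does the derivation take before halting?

[0] host  ⇒  6 nodes, 6 edges  {0-q->0 2-p->0 2-p->2 3-p->0 3-p->3 5-r->4}
[1] R0 @ {0↦2, 1↦0}  ⇒  5 nodes, 3 edges  {3-p->0 3-p->3 5-r->4}
[2] R1 @ {0↦4, 1↦5, 2↦0}  ⇒  3 nodes, 2 edges  {3-p->0 3-p->3}
halt: no rule applies after step 2

Answer: 2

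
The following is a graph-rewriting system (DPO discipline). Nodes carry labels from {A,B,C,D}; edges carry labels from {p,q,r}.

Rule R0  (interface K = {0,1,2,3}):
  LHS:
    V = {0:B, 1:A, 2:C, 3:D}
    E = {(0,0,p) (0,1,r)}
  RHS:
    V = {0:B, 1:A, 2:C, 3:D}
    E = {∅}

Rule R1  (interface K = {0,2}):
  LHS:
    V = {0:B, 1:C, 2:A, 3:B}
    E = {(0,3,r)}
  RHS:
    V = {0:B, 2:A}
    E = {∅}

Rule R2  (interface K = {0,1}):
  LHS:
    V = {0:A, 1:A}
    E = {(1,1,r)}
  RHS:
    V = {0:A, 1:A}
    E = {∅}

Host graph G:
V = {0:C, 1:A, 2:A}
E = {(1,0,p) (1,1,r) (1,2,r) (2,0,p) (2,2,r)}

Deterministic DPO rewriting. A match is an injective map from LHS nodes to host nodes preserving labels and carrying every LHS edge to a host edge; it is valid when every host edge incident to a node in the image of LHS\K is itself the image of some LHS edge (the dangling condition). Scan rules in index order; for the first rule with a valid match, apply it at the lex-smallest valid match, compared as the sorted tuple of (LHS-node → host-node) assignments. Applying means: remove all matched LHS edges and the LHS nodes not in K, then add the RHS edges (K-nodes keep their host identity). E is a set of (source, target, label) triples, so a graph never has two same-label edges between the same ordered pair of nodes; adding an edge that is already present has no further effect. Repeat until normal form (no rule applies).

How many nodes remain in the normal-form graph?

start.  V:3 E:5  edges: 1-p->0 1-r->1 1-r->2 2-p->0 2-r->2
1. fire R2 via {0↦1, 1↦2}  →  V:3 E:4  edges: 1-p->0 1-r->1 1-r->2 2-p->0
2. fire R2 via {0↦2, 1↦1}  →  V:3 E:3  edges: 1-p->0 1-r->2 2-p->0
final graph: no rule applies after step 2
NF nodes: {0:C, 1:A, 2:A}

Answer: 3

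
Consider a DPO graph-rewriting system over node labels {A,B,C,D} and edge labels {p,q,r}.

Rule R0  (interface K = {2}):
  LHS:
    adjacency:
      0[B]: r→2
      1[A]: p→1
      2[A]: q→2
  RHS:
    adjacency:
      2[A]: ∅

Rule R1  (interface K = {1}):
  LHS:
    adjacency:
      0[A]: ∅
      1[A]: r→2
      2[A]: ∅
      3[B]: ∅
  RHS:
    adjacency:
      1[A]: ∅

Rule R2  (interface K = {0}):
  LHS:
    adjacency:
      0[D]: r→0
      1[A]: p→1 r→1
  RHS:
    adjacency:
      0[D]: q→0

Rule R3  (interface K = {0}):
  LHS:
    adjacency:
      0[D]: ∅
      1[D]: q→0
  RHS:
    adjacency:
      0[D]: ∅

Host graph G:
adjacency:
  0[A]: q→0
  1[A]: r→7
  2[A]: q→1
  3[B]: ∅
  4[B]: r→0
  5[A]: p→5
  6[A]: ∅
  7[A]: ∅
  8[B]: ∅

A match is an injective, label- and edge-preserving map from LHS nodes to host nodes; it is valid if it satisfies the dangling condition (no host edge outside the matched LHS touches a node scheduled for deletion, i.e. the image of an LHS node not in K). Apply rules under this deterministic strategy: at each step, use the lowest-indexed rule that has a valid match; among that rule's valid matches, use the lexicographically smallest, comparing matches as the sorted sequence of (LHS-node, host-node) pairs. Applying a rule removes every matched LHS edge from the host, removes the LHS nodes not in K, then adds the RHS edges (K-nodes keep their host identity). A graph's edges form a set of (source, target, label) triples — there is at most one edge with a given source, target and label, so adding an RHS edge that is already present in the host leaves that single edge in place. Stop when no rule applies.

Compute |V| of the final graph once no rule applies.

Answer: 4

Steps:
initial: |V|=9 |E|=5  E = 0-q->0 1-r->7 2-q->1 4-r->0 5-p->5
step 1: apply R0 at {0↦4, 1↦5, 2↦0}  → |V|=7 |E|=2  E = 1-r->7 2-q->1
step 2: apply R1 at {0↦0, 1↦1, 2↦7, 3↦3}  → |V|=4 |E|=1  E = 2-q->1
normal form: no rule applies after step 2
NF nodes: {1:A, 2:A, 6:A, 8:B}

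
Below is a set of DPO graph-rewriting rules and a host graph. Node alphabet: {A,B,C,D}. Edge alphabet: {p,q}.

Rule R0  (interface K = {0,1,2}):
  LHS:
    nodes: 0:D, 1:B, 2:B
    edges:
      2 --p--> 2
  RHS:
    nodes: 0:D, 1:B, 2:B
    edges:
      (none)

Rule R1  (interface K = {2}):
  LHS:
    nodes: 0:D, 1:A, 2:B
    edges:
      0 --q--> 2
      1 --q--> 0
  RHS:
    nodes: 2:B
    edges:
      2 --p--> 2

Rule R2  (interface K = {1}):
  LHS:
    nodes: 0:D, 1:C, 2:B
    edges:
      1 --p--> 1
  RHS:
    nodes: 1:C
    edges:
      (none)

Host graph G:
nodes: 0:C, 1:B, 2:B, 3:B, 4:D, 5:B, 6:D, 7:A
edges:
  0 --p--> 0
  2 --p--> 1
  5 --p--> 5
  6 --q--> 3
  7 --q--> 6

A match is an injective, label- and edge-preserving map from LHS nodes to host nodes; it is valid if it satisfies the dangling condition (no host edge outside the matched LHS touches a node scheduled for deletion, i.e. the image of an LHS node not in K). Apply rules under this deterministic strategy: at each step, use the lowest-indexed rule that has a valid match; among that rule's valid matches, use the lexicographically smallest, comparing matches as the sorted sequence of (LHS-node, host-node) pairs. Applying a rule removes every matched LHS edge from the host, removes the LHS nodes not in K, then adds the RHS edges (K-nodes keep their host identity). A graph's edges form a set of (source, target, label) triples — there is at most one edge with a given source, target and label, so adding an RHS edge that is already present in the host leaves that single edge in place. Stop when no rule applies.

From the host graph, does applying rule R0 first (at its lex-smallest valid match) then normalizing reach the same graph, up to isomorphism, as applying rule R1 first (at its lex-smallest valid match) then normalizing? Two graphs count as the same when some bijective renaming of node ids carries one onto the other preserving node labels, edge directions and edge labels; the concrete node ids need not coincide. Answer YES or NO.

branch R0-first: apply at {0↦4, 1↦1, 2↦5} → |E|=4, then 3 more step(s) → NF |V|=4 |E|=1 V={0:C, 1:B, 2:B, 5:B} E=2-p->1
branch R1-first: apply at {0↦6, 1↦7, 2↦3} → |E|=4, then 3 more step(s) → NF |V|=4 |E|=1 V={0:C, 1:B, 2:B, 5:B} E=2-p->1
graphs isomorphic (equal up to label-preserving node renaming)

Answer: YES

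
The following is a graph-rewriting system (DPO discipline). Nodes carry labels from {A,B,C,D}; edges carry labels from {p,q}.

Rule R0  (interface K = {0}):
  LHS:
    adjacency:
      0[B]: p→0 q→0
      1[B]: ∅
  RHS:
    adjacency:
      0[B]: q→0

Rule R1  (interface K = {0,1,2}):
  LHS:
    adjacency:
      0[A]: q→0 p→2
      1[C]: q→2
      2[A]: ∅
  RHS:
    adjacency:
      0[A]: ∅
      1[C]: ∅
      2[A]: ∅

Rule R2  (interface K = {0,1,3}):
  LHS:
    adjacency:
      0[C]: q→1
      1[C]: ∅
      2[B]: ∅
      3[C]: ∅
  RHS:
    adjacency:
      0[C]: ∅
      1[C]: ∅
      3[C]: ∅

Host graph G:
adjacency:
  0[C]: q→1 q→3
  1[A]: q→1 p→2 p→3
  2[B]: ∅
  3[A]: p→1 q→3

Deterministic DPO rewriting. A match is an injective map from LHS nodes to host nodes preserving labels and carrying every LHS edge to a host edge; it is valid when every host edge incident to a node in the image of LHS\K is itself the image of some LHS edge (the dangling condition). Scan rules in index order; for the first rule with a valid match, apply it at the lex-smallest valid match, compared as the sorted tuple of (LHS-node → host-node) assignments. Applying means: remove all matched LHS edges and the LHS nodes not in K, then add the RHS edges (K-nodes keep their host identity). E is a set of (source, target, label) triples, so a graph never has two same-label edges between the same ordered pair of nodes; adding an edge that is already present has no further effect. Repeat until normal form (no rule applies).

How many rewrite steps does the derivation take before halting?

initial: |V|=4 |E|=7  E = 0-q->1 0-q->3 1-q->1 1-p->2 1-p->3 3-p->1 3-q->3
step 1: apply R1 at {0↦1, 1↦0, 2↦3}  → |V|=4 |E|=4  E = 0-q->1 1-p->2 3-p->1 3-q->3
step 2: apply R1 at {0↦3, 1↦0, 2↦1}  → |V|=4 |E|=1  E = 1-p->2
halt: no rule applies after step 2

Answer: 2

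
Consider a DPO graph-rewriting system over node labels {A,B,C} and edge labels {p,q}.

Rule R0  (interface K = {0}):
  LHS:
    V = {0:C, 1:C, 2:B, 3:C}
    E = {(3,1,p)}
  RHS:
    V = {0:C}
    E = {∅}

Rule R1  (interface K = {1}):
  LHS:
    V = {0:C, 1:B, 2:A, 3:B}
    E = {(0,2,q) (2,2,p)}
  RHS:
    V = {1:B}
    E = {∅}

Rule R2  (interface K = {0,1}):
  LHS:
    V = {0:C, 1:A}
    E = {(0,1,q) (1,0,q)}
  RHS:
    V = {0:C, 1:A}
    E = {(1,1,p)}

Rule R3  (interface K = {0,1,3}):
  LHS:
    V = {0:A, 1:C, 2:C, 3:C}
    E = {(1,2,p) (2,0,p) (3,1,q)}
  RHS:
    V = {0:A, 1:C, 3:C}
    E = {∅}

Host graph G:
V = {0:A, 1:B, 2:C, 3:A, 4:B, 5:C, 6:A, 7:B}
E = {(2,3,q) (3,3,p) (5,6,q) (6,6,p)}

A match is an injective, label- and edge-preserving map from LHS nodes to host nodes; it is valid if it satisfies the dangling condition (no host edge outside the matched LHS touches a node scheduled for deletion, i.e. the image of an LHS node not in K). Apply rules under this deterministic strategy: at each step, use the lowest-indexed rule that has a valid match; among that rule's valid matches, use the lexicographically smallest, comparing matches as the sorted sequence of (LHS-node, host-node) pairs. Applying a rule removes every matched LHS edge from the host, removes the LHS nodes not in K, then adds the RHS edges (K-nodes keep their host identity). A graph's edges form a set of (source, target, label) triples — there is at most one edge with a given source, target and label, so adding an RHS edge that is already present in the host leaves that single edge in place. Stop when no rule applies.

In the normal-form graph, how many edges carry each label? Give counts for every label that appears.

start.  V:8 E:4  edges: 2-q->3 3-p->3 5-q->6 6-p->6
1. fire R1 via {0↦2, 1↦1, 2↦3, 3↦4}  →  V:5 E:2  edges: 5-q->6 6-p->6
2. fire R1 via {0↦5, 1↦1, 2↦6, 3↦7}  →  V:2 E:0  edges: ∅
final graph: no rule applies after step 2
NF edges: []

Answer: (no edges)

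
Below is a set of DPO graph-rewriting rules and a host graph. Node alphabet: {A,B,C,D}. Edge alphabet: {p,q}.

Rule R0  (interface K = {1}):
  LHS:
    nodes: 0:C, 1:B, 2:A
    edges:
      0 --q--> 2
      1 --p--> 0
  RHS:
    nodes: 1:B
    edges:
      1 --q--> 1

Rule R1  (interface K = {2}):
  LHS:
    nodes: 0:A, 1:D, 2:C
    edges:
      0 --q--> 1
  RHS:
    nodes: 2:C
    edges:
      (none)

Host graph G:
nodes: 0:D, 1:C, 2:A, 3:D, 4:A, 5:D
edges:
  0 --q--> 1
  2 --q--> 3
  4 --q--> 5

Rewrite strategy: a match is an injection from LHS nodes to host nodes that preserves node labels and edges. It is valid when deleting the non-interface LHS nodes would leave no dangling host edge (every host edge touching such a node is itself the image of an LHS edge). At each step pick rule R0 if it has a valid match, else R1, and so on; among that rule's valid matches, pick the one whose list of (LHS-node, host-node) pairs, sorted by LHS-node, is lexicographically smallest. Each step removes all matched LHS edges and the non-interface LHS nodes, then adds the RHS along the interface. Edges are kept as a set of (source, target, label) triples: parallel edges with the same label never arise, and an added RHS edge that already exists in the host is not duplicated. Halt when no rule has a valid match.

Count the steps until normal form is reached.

Answer: 2

Rewrite trace:
start.  V:6 E:3  edges: 0-q->1 2-q->3 4-q->5
1. fire R1 via {0↦2, 1↦3, 2↦1}  →  V:4 E:2  edges: 0-q->1 4-q->5
2. fire R1 via {0↦4, 1↦5, 2↦1}  →  V:2 E:1  edges: 0-q->1
normal form: no rule applies after step 2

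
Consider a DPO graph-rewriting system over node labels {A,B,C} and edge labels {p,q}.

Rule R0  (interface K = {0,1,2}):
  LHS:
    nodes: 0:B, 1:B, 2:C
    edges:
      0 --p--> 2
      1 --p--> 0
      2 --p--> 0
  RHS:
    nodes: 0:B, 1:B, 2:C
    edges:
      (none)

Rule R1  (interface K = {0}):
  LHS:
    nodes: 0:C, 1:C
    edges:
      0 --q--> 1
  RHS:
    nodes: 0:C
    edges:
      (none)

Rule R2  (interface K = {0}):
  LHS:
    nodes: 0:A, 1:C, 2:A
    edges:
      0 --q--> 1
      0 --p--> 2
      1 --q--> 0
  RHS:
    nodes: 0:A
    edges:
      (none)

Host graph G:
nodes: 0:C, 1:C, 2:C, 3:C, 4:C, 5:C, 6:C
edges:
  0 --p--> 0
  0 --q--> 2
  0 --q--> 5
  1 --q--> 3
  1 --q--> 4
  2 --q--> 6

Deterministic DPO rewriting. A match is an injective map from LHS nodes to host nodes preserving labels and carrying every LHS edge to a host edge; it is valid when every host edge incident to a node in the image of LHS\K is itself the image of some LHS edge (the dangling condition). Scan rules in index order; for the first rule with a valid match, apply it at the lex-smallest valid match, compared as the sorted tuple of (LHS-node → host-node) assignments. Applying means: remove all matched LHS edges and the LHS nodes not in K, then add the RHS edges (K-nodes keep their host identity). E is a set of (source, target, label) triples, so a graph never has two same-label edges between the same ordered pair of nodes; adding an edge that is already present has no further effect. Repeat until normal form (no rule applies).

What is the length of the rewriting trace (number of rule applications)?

initial: |V|=7 |E|=6  E = 0-p->0 0-q->2 0-q->5 1-q->3 1-q->4 2-q->6
step 1: apply R1 at {0↦0, 1↦5}  → |V|=6 |E|=5  E = 0-p->0 0-q->2 1-q->3 1-q->4 2-q->6
step 2: apply R1 at {0↦1, 1↦3}  → |V|=5 |E|=4  E = 0-p->0 0-q->2 1-q->4 2-q->6
step 3: apply R1 at {0↦1, 1↦4}  → |V|=4 |E|=3  E = 0-p->0 0-q->2 2-q->6
step 4: apply R1 at {0↦2, 1↦6}  → |V|=3 |E|=2  E = 0-p->0 0-q->2
step 5: apply R1 at {0↦0, 1↦2}  → |V|=2 |E|=1  E = 0-p->0
halt: no rule applies after step 5

Answer: 5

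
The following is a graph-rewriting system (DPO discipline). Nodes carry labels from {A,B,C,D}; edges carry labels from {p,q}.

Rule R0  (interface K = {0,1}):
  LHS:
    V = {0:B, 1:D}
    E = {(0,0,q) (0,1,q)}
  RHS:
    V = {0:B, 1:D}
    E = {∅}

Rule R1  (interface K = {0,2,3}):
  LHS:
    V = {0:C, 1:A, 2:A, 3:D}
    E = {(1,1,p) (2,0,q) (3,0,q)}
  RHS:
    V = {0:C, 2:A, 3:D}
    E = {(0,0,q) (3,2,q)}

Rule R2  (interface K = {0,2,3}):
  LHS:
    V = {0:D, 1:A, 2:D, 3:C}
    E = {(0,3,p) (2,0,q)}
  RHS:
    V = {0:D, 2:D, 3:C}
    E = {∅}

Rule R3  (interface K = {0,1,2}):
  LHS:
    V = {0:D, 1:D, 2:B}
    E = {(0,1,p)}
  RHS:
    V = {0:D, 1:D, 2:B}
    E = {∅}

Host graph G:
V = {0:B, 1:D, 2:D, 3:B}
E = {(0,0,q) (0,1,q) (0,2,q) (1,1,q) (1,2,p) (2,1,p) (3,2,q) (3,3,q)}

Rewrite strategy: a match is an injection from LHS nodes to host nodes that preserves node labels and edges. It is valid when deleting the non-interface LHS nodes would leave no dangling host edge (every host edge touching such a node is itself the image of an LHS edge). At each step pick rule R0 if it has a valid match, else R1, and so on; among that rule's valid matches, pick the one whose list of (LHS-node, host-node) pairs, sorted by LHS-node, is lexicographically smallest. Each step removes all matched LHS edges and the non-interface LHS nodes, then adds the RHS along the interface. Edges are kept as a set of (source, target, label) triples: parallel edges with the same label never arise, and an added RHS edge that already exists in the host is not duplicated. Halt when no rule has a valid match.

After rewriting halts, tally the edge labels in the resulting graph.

Answer: q:2

Steps:
start.  V:4 E:8  edges: 0-q->0 0-q->1 0-q->2 1-q->1 1-p->2 2-p->1 3-q->2 3-q->3
1. fire R0 via {0↦0, 1↦1}  →  V:4 E:6  edges: 0-q->2 1-q->1 1-p->2 2-p->1 3-q->2 3-q->3
2. fire R0 via {0↦3, 1↦2}  →  V:4 E:4  edges: 0-q->2 1-q->1 1-p->2 2-p->1
3. fire R3 via {0↦1, 1↦2, 2↦0}  →  V:4 E:3  edges: 0-q->2 1-q->1 2-p->1
4. fire R3 via {0↦2, 1↦1, 2↦0}  →  V:4 E:2  edges: 0-q->2 1-q->1
final graph: no rule applies after step 4
NF edges: [(0, 2, 'q'), (1, 1, 'q')]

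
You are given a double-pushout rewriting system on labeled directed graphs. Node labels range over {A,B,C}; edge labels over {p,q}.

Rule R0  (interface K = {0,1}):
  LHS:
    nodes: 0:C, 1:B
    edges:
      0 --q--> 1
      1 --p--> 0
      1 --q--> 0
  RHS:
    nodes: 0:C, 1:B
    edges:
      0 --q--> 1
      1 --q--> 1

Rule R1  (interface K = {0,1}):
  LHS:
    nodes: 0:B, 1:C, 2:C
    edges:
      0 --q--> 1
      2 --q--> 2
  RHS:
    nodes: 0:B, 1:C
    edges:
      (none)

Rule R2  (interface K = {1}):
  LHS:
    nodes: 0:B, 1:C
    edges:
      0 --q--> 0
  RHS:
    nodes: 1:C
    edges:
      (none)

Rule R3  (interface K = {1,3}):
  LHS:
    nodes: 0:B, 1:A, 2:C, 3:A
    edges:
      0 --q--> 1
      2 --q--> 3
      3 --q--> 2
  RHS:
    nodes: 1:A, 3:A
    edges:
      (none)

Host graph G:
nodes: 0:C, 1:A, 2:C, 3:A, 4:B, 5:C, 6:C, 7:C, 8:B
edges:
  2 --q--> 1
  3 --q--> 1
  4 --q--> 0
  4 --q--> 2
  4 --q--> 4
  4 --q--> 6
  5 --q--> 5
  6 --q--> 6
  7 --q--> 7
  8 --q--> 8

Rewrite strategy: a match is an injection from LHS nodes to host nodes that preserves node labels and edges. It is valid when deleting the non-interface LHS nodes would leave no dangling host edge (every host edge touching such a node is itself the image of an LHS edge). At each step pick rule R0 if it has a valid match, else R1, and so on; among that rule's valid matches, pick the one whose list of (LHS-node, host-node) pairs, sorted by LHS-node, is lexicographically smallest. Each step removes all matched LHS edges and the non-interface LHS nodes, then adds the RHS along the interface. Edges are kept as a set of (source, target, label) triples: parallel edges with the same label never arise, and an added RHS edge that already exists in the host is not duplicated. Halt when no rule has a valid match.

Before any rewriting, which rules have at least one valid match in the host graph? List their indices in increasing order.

Answer: [R1,R2]

Steps:
R0: no valid match — LHS pattern not found
R1: 6 valid matches — {0↦4, 1↦0, 2↦5}, {0↦4, 1↦0, 2↦7}, {0↦4, 1↦2, 2↦5} (+3 more)
R2: 5 valid matches — {0↦8, 1↦0}, {0↦8, 1↦2}, {0↦8, 1↦5} (+2 more)
R3: no valid match — LHS pattern not found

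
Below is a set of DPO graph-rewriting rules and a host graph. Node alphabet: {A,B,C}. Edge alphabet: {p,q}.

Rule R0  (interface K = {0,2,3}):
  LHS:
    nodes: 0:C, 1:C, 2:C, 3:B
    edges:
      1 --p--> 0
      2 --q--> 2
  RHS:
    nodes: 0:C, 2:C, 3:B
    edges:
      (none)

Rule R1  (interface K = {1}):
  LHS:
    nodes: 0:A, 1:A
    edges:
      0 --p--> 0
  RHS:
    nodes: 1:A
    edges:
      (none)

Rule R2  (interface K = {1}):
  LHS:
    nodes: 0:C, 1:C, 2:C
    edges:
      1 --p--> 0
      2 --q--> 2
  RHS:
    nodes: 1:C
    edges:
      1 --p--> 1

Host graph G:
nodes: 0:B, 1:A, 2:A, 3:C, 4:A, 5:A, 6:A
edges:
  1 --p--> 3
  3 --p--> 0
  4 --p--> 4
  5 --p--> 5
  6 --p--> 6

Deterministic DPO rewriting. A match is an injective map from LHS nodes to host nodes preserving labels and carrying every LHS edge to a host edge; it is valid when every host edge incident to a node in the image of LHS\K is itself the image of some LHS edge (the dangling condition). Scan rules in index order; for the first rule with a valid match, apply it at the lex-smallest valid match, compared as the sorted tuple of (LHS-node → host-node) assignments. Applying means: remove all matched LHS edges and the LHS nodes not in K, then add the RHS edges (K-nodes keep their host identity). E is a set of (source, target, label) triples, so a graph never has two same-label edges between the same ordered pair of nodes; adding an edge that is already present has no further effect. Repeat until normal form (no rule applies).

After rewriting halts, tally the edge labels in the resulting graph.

Answer: p:2

Derivation:
initial: |V|=7 |E|=5  E = 1-p->3 3-p->0 4-p->4 5-p->5 6-p->6
step 1: apply R1 at {0↦4, 1↦1}  → |V|=6 |E|=4  E = 1-p->3 3-p->0 5-p->5 6-p->6
step 2: apply R1 at {0↦5, 1↦1}  → |V|=5 |E|=3  E = 1-p->3 3-p->0 6-p->6
step 3: apply R1 at {0↦6, 1↦1}  → |V|=4 |E|=2  E = 1-p->3 3-p->0
halt: no rule applies after step 3
NF edges: [(1, 3, 'p'), (3, 0, 'p')]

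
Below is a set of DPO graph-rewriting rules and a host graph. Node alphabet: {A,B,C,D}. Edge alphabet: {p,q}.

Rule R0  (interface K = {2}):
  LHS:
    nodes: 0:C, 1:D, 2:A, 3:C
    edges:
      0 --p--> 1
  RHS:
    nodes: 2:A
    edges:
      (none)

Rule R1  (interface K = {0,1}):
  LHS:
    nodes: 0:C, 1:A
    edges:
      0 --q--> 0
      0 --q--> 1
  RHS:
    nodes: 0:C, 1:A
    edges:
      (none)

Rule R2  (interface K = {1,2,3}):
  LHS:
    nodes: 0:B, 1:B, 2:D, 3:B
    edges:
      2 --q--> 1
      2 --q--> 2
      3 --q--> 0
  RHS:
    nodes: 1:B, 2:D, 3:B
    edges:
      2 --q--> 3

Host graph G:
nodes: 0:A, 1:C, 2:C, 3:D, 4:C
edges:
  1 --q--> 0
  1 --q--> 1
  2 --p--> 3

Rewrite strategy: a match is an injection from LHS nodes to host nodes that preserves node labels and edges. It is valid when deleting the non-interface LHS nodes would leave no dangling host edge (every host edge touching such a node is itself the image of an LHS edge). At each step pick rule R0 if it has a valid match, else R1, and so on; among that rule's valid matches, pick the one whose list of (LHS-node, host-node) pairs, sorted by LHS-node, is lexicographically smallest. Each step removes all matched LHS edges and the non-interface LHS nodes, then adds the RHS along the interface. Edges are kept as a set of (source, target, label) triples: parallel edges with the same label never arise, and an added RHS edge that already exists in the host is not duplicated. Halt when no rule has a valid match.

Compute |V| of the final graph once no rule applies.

Answer: 2

Steps:
start.  V:5 E:3  edges: 1-q->0 1-q->1 2-p->3
1. fire R0 via {0↦2, 1↦3, 2↦0, 3↦4}  →  V:2 E:2  edges: 1-q->0 1-q->1
2. fire R1 via {0↦1, 1↦0}  →  V:2 E:0  edges: ∅
halt: no rule applies after step 2
NF nodes: {0:A, 1:C}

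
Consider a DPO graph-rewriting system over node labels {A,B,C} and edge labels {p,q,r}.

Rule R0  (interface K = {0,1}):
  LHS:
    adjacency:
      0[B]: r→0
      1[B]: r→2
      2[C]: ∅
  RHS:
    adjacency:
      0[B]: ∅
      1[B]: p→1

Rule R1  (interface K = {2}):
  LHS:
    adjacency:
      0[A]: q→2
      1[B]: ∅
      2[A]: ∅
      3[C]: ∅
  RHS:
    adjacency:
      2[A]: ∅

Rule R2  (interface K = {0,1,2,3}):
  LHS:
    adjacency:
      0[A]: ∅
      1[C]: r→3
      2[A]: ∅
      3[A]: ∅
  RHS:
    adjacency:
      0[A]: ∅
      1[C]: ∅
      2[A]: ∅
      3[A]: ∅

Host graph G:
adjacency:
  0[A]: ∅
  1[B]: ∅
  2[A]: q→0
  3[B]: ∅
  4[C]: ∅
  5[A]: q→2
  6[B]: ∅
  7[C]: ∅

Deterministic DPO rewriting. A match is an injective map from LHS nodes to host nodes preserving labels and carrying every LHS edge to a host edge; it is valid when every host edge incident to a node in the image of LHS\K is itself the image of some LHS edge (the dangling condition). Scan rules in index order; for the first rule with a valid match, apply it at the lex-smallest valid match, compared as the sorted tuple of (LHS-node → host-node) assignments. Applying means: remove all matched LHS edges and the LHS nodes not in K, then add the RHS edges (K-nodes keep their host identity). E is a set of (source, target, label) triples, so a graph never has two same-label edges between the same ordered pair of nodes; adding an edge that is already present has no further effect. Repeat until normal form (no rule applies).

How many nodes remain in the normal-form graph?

start.  V:8 E:2  edges: 2-q->0 5-q->2
1. fire R1 via {0↦5, 1↦1, 2↦2, 3↦4}  →  V:5 E:1  edges: 2-q->0
2. fire R1 via {0↦2, 1↦3, 2↦0, 3↦7}  →  V:2 E:0  edges: ∅
final graph: no rule applies after step 2
NF nodes: {0:A, 6:B}

Answer: 2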